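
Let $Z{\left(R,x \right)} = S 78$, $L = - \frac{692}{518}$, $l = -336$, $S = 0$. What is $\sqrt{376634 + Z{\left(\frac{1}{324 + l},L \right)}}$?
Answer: $\sqrt{376634} \approx 613.71$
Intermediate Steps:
$L = - \frac{346}{259}$ ($L = \left(-692\right) \frac{1}{518} = - \frac{346}{259} \approx -1.3359$)
$Z{\left(R,x \right)} = 0$ ($Z{\left(R,x \right)} = 0 \cdot 78 = 0$)
$\sqrt{376634 + Z{\left(\frac{1}{324 + l},L \right)}} = \sqrt{376634 + 0} = \sqrt{376634}$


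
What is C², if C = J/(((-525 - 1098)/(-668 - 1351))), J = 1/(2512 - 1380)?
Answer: 452929/375048457744 ≈ 1.2077e-6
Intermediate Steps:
J = 1/1132 ≈ 0.00088339
C = 673/612412 (C = 1/(1132*(((-525 - 1098)/(-668 - 1351)))) = 1/(1132*((-1623/(-2019)))) = 1/(1132*((-1623*(-1/2019)))) = 1/(1132*(541/673)) = (1/1132)*(673/541) = 673/612412 ≈ 0.0010989)
C² = (673/612412)² = 452929/375048457744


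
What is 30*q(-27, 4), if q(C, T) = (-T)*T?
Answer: -480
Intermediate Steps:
q(C, T) = -T²
30*q(-27, 4) = 30*(-1*4²) = 30*(-1*16) = 30*(-16) = -480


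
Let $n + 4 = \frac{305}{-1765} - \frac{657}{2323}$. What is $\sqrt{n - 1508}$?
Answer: $\frac{4 i \sqrt{63563893327793}}{820019} \approx 38.89 i$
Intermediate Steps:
$n = - \frac{3653700}{820019}$ ($n = -4 + \left(\frac{305}{-1765} - \frac{657}{2323}\right) = -4 + \left(305 \left(- \frac{1}{1765}\right) - \frac{657}{2323}\right) = -4 - \frac{373624}{820019} = - \frac{3653700}{820019} \approx -4.4556$)
$\sqrt{n - 1508} = \sqrt{- \frac{3653700}{820019} - 1508} = \sqrt{- \frac{1240242352}{820019}} = \frac{4 i \sqrt{63563893327793}}{820019}$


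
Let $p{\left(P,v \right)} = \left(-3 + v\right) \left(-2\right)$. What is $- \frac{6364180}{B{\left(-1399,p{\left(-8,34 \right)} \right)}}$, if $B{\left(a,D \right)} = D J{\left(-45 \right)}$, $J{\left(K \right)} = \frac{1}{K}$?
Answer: $- \frac{143194050}{31} \approx -4.6192 \cdot 10^{6}$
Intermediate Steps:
$p{\left(P,v \right)} = 6 - 2 v$
$B{\left(a,D \right)} = - \frac{D}{45}$ ($B{\left(a,D \right)} = \frac{D}{-45} = D \left(- \frac{1}{45}\right) = - \frac{D}{45}$)
$- \frac{6364180}{B{\left(-1399,p{\left(-8,34 \right)} \right)}} = - \frac{6364180}{\left(- \frac{1}{45}\right) \left(6 - 68\right)} = - \frac{6364180}{\left(- \frac{1}{45}\right) \left(-62\right)} = - \frac{6364180}{\frac{62}{45}} = \left(-6364180\right) \frac{45}{62} = - \frac{143194050}{31}$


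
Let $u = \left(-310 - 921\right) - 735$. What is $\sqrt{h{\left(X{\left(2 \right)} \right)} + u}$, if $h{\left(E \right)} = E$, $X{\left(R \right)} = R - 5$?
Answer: $i \sqrt{1969} \approx 44.373 i$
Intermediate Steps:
$X{\left(R \right)} = -5 + R$ ($X{\left(R \right)} = R - 5 = -5 + R$)
$u = -1966$ ($u = -1231 - 735 = -1966$)
$\sqrt{h{\left(X{\left(2 \right)} \right)} + u} = \sqrt{\left(-5 + 2\right) - 1966} = \sqrt{-3 - 1966} = \sqrt{-1969} = i \sqrt{1969}$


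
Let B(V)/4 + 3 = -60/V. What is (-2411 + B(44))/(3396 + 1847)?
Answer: -26713/57673 ≈ -0.46318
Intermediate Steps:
B(V) = -12 - 240/V (B(V) = -12 + 4*(-60/V) = -12 - 240/V)
(-2411 + B(44))/(3396 + 1847) = (-2411 + (-12 - 240/44))/(3396 + 1847) = (-2411 + (-12 - 240*1/44))/5243 = (-2411 + (-12 - 60/11))*(1/5243) = (-2411 - 192/11)*(1/5243) = -26713/11*1/5243 = -26713/57673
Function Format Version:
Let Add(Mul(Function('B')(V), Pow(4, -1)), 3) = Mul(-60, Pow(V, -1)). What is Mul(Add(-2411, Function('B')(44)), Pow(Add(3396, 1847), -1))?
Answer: Rational(-26713, 57673) ≈ -0.46318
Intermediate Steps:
Function('B')(V) = Add(-12, Mul(-240, Pow(V, -1))) (Function('B')(V) = Add(-12, Mul(4, Mul(-60, Pow(V, -1)))) = Add(-12, Mul(-240, Pow(V, -1))))
Mul(Add(-2411, Function('B')(44)), Pow(Add(3396, 1847), -1)) = Mul(Add(-2411, Add(-12, Mul(-240, Pow(44, -1)))), Pow(Add(3396, 1847), -1)) = Mul(Add(-2411, Add(-12, Mul(-240, Rational(1, 44)))), Pow(5243, -1)) = Mul(Add(-2411, Add(-12, Rational(-60, 11))), Rational(1, 5243)) = Mul(Add(-2411, Rational(-192, 11)), Rational(1, 5243)) = Mul(Rational(-26713, 11), Rational(1, 5243)) = Rational(-26713, 57673)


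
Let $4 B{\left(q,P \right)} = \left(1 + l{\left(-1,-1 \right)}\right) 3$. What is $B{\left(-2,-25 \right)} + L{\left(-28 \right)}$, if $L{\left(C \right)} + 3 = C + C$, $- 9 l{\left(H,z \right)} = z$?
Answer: $- \frac{349}{6} \approx -58.167$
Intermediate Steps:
$l{\left(H,z \right)} = - \frac{z}{9}$
$L{\left(C \right)} = -3 + 2 C$ ($L{\left(C \right)} = -3 + \left(C + C\right) = -3 + 2 C$)
$B{\left(q,P \right)} = \frac{5}{6}$ ($B{\left(q,P \right)} = \frac{\left(1 - - \frac{1}{9}\right) 3}{4} = \frac{\left(1 + \frac{1}{9}\right) 3}{4} = \frac{\frac{10}{9} \cdot 3}{4} = \frac{1}{4} \cdot \frac{10}{3} = \frac{5}{6}$)
$B{\left(-2,-25 \right)} + L{\left(-28 \right)} = \frac{5}{6} + \left(-3 + 2 \left(-28\right)\right) = \frac{5}{6} - 59 = - \frac{349}{6}$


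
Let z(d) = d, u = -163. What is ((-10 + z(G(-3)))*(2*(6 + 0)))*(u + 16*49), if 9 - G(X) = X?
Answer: 14904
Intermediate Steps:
G(X) = 9 - X
((-10 + z(G(-3)))*(2*(6 + 0)))*(u + 16*49) = ((-10 + (9 - 1*(-3)))*(2*(6 + 0)))*(-163 + 16*49) = ((-10 + (9 + 3))*(2*6))*(-163 + 784) = ((-10 + 12)*12)*621 = (2*12)*621 = 24*621 = 14904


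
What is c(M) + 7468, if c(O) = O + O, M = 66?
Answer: 7600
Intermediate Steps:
c(O) = 2*O
c(M) + 7468 = 2*66 + 7468 = 132 + 7468 = 7600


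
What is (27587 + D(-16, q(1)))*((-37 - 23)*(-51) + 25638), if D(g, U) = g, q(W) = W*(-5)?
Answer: 791232558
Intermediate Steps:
q(W) = -5*W
(27587 + D(-16, q(1)))*((-37 - 23)*(-51) + 25638) = (27587 - 16)*((-37 - 23)*(-51) + 25638) = 27571*(-60*(-51) + 25638) = 27571*(3060 + 25638) = 27571*28698 = 791232558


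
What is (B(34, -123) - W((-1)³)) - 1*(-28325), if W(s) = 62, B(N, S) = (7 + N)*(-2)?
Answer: 28181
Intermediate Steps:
B(N, S) = -14 - 2*N
(B(34, -123) - W((-1)³)) - 1*(-28325) = ((-14 - 2*34) - 1*62) - 1*(-28325) = ((-14 - 68) - 62) + 28325 = (-82 - 62) + 28325 = -144 + 28325 = 28181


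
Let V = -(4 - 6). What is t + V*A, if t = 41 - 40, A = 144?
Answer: 289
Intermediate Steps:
t = 1
V = 2 (V = -1*(-2) = 2)
t + V*A = 1 + 2*144 = 1 + 288 = 289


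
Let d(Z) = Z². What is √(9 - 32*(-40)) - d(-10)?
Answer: -100 + √1289 ≈ -64.097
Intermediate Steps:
√(9 - 32*(-40)) - d(-10) = √(9 - 32*(-40)) - 1*(-10)² = √(9 + 1280) - 1*100 = √1289 - 100 = -100 + √1289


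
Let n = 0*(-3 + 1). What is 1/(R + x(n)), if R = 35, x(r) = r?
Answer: 1/35 ≈ 0.028571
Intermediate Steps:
n = 0 (n = 0*(-2) = 0)
1/(R + x(n)) = 1/(35 + 0) = 1/35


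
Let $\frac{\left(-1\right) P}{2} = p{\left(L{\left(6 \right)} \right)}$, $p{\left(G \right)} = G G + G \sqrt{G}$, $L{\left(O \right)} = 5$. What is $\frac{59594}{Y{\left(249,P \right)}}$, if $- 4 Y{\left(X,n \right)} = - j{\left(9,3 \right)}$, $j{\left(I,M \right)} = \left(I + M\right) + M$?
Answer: $\frac{238376}{15} \approx 15892.0$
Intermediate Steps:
$j{\left(I,M \right)} = I + 2 M$
$p{\left(G \right)} = G^{2} + G^{\frac{3}{2}}$
$P = -50 - 10 \sqrt{5}$ ($P = - 2 \left(5^{2} + 5^{\frac{3}{2}}\right) = - 2 \left(25 + 5 \sqrt{5}\right) = -50 - 10 \sqrt{5} \approx -72.361$)
$Y{\left(X,n \right)} = \frac{15}{4}$ ($Y{\left(X,n \right)} = - \frac{\left(-1\right) \left(9 + 2 \cdot 3\right)}{4} = - \frac{\left(-1\right) \left(9 + 6\right)}{4} = - \frac{\left(-1\right) 15}{4} = \left(- \frac{1}{4}\right) \left(-15\right) = \frac{15}{4}$)
$\frac{59594}{Y{\left(249,P \right)}} = \frac{59594}{\frac{15}{4}} = 59594 \cdot \frac{4}{15} = \frac{238376}{15}$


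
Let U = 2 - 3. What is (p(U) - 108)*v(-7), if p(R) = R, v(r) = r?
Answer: 763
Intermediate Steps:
U = -1
(p(U) - 108)*v(-7) = (-1 - 108)*(-7) = -109*(-7) = 763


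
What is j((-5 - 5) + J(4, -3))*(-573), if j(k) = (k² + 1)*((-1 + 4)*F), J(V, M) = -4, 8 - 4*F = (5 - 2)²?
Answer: 338643/4 ≈ 84661.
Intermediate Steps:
F = -¼ (F = 2 - (5 - 2)²/4 = 2 - ¼*3² = 2 - ¼*9 = 2 - 9/4 = -¼ ≈ -0.25000)
j(k) = -¾ - 3*k²/4 (j(k) = (k² + 1)*((-1 + 4)*(-¼)) = (1 + k²)*(3*(-¼)) = (1 + k²)*(-¾) = -¾ - 3*k²/4)
j((-5 - 5) + J(4, -3))*(-573) = (-¾ - 3*((-5 - 5) - 4)²/4)*(-573) = (-¾ - 3*(-10 - 4)²/4)*(-573) = (-¾ - ¾*(-14)²)*(-573) = (-¾ - ¾*196)*(-573) = (-¾ - 147)*(-573) = -591/4*(-573) = 338643/4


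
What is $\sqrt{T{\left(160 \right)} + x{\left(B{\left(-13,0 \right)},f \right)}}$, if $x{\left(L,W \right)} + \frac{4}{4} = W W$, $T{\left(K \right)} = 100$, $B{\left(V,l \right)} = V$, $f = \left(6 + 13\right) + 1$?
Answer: $\sqrt{499} \approx 22.338$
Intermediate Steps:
$f = 20$ ($f = 19 + 1 = 20$)
$x{\left(L,W \right)} = -1 + W^{2}$ ($x{\left(L,W \right)} = -1 + W W = -1 + W^{2}$)
$\sqrt{T{\left(160 \right)} + x{\left(B{\left(-13,0 \right)},f \right)}} = \sqrt{100 - \left(1 - 20^{2}\right)} = \sqrt{100 + \left(-1 + 400\right)} = \sqrt{100 + 399} = \sqrt{499}$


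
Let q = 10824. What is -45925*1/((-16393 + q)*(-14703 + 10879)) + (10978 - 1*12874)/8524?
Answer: -10192101919/45381469136 ≈ -0.22459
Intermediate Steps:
-45925*1/((-16393 + q)*(-14703 + 10879)) + (10978 - 1*12874)/8524 = -45925*1/((-16393 + 10824)*(-14703 + 10879)) + (10978 - 1*12874)/8524 = -45925/((-5569*(-3824))) + (10978 - 12874)*(1/8524) = -45925/21295856 - 1896*1/8524 = -45925*1/21295856 - 474/2131 = -45925/21295856 - 474/2131 = -10192101919/45381469136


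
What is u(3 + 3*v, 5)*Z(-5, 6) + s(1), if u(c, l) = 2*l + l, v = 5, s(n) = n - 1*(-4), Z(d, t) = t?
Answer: 95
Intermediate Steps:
s(n) = 4 + n (s(n) = n + 4 = 4 + n)
u(c, l) = 3*l
u(3 + 3*v, 5)*Z(-5, 6) + s(1) = (3*5)*6 + (4 + 1) = 15*6 + 5 = 90 + 5 = 95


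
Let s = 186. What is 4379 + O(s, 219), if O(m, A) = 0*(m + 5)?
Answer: 4379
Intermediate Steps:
O(m, A) = 0 (O(m, A) = 0*(5 + m) = 0)
4379 + O(s, 219) = 4379 + 0 = 4379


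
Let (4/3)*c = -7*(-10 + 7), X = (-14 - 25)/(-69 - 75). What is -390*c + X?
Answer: -294827/48 ≈ -6142.2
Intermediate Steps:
X = 13/48 (X = -39/(-144) = -39*(-1/144) = 13/48 ≈ 0.27083)
c = 63/4 (c = 3*(-7*(-10 + 7))/4 = 3*(-7*(-3))/4 = (¾)*21 = 63/4 ≈ 15.750)
-390*c + X = -390*63/4 + 13/48 = -12285/2 + 13/48 = -294827/48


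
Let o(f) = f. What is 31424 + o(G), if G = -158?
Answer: 31266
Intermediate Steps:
31424 + o(G) = 31424 - 158 = 31266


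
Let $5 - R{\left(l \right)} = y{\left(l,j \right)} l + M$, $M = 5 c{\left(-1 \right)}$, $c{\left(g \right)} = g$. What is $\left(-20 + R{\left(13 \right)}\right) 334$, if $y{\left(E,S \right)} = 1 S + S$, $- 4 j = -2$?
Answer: $-7682$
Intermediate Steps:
$j = \frac{1}{2}$ ($j = \left(- \frac{1}{4}\right) \left(-2\right) = \frac{1}{2} \approx 0.5$)
$y{\left(E,S \right)} = 2 S$ ($y{\left(E,S \right)} = S + S = 2 S$)
$M = -5$ ($M = 5 \left(-1\right) = -5$)
$R{\left(l \right)} = 10 - l$ ($R{\left(l \right)} = 5 - \left(2 \cdot \frac{1}{2} l - 5\right) = 5 - \left(1 l - 5\right) = 5 - \left(l - 5\right) = 5 - \left(-5 + l\right) = 10 - l$)
$\left(-20 + R{\left(13 \right)}\right) 334 = \left(-20 + \left(10 - 13\right)\right) 334 = \left(-20 - 3\right) 334 = \left(-23\right) 334 = -7682$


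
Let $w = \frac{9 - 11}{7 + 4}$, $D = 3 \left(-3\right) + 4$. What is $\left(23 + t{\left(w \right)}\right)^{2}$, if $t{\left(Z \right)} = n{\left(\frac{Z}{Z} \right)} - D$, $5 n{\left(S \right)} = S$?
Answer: $\frac{19881}{25} \approx 795.24$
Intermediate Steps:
$n{\left(S \right)} = \frac{S}{5}$
$D = -5$ ($D = -9 + 4 = -5$)
$w = - \frac{2}{11} \approx -0.18182$
$t{\left(Z \right)} = \frac{26}{5}$ ($t{\left(Z \right)} = \frac{Z \frac{1}{Z}}{5} - -5 = \frac{1}{5} \cdot 1 + 5 = \frac{1}{5} + 5 = \frac{26}{5}$)
$\left(23 + t{\left(w \right)}\right)^{2} = \left(23 + \frac{26}{5}\right)^{2} = \left(\frac{141}{5}\right)^{2} = \frac{19881}{25}$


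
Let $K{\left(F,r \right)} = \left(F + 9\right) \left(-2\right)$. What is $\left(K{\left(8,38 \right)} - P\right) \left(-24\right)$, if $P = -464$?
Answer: $-10320$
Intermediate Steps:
$K{\left(F,r \right)} = -18 - 2 F$ ($K{\left(F,r \right)} = \left(9 + F\right) \left(-2\right) = -18 - 2 F$)
$\left(K{\left(8,38 \right)} - P\right) \left(-24\right) = \left(\left(-18 - 16\right) - -464\right) \left(-24\right) = \left(\left(-18 - 16\right) + 464\right) \left(-24\right) = \left(-34 + 464\right) \left(-24\right) = 430 \left(-24\right) = -10320$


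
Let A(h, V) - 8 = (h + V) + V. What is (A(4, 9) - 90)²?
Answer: 3600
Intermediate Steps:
A(h, V) = 8 + h + 2*V (A(h, V) = 8 + ((h + V) + V) = 8 + ((V + h) + V) = 8 + (h + 2*V) = 8 + h + 2*V)
(A(4, 9) - 90)² = ((8 + 4 + 2*9) - 90)² = ((8 + 4 + 18) - 90)² = (30 - 90)² = (-60)² = 3600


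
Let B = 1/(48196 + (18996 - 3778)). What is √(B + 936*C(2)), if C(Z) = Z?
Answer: √836437769414/21138 ≈ 43.267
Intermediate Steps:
B = 1/63414 (B = 1/(48196 + 15218) = 1/63414 ≈ 1.5769e-5)
√(B + 936*C(2)) = √(1/63414 + 936*2) = √(1/63414 + 1872) = √(118711009/63414) = √836437769414/21138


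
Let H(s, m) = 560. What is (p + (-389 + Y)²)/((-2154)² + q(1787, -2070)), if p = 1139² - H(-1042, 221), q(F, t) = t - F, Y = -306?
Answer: 1779786/4635859 ≈ 0.38392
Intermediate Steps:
p = 1296761 (p = 1139² - 1*560 = 1297321 - 560 = 1296761)
(p + (-389 + Y)²)/((-2154)² + q(1787, -2070)) = (1296761 + (-389 - 306)²)/((-2154)² + (-2070 - 1*1787)) = (1296761 + (-695)²)/(4639716 + (-2070 - 1787)) = (1296761 + 483025)/(4639716 - 3857) = 1779786/4635859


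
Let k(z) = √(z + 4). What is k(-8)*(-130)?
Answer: -260*I ≈ -260.0*I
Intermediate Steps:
k(z) = √(4 + z)
k(-8)*(-130) = √(4 - 8)*(-130) = √(-4)*(-130) = (2*I)*(-130) = -260*I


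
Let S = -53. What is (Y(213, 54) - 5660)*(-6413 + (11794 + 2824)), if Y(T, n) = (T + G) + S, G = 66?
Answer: -44585970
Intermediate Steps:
Y(T, n) = 13 + T (Y(T, n) = (T + 66) - 53 = (66 + T) - 53 = 13 + T)
(Y(213, 54) - 5660)*(-6413 + (11794 + 2824)) = ((13 + 213) - 5660)*(-6413 + (11794 + 2824)) = (226 - 5660)*(-6413 + 14618) = -5434*8205 = -44585970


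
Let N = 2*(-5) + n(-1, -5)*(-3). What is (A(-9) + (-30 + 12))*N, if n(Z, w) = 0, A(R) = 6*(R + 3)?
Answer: 540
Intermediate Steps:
A(R) = 18 + 6*R (A(R) = 6*(3 + R) = 18 + 6*R)
N = -10 (N = 2*(-5) + 0*(-3) = -10 + 0 = -10)
(A(-9) + (-30 + 12))*N = ((18 + 6*(-9)) + (-30 + 12))*(-10) = ((18 - 54) - 18)*(-10) = (-36 - 18)*(-10) = -54*(-10) = 540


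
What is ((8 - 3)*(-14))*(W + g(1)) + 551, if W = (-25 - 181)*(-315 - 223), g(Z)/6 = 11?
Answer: -7762029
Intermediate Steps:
g(Z) = 66 (g(Z) = 6*11 = 66)
W = 110828 (W = -206*(-538) = 110828)
((8 - 3)*(-14))*(W + g(1)) + 551 = ((8 - 3)*(-14))*(110828 + 66) + 551 = (5*(-14))*110894 + 551 = -70*110894 + 551 = -7762580 + 551 = -7762029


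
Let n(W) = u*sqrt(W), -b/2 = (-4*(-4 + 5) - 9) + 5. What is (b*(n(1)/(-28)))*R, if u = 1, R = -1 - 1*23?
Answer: 96/7 ≈ 13.714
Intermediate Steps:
R = -24 (R = -1 - 23 = -24)
b = 16 (b = -2*((-4*(-4 + 5) - 9) + 5) = -2*((-4*1 - 9) + 5) = -2*((-4 - 9) + 5) = -2*(-13 + 5) = -2*(-8) = 16)
n(W) = sqrt(W) (n(W) = 1*sqrt(W) = sqrt(W))
(b*(n(1)/(-28)))*R = (16*(sqrt(1)/(-28)))*(-24) = (16*(1*(-1/28)))*(-24) = (16*(-1/28))*(-24) = -4/7*(-24) = 96/7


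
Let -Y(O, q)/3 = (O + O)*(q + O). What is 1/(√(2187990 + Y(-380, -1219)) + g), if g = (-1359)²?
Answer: 68403/126332255033 - I*√161970/1136990295297 ≈ 5.4145e-7 - 3.5397e-10*I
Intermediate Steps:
Y(O, q) = -6*O*(O + q) (Y(O, q) = -3*(O + O)*(q + O) = -3*2*O*(O + q) = -6*O*(O + q))
g = 1846881
1/(√(2187990 + Y(-380, -1219)) + g) = 1/(√(2187990 - 6*(-380)*(-380 - 1219)) + 1846881) = 1/(√(2187990 - 6*(-380)*(-1599)) + 1846881) = 1/(√(2187990 - 3645720) + 1846881) = 1/(√(-1457730) + 1846881) = 1/(3*I*√161970 + 1846881) = 1/(1846881 + 3*I*√161970)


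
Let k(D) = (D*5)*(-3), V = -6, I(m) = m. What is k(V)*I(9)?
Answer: 810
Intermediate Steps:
k(D) = -15*D (k(D) = (5*D)*(-3) = -15*D)
k(V)*I(9) = -15*(-6)*9 = 90*9 = 810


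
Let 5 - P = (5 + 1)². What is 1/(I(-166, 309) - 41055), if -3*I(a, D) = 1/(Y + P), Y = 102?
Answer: -213/8744716 ≈ -2.4358e-5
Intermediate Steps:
P = -31 (P = 5 - (5 + 1)² = 5 - 1*6² = 5 - 1*36 = 5 - 36 = -31)
I(a, D) = -1/213 (I(a, D) = -1/(3*(102 - 31)) = -⅓/71 = -⅓*1/71 = -1/213)
1/(I(-166, 309) - 41055) = 1/(-1/213 - 41055) = 1/(-8744716/213) = -213/8744716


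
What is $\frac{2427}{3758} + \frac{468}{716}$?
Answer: $\frac{874119}{672682} \approx 1.2995$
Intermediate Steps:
$\frac{2427}{3758} + \frac{468}{716} = 2427 \cdot \frac{1}{3758} + 468 \cdot \frac{1}{716} = \frac{2427}{3758} + \frac{117}{179} = \frac{874119}{672682}$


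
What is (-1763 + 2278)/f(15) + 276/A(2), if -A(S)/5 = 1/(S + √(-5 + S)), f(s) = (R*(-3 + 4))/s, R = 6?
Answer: 11771/10 - 276*I*√3/5 ≈ 1177.1 - 95.609*I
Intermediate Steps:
f(s) = 6/s (f(s) = (6*(-3 + 4))/s = (6*1)/s = 6/s)
A(S) = -5/(S + √(-5 + S))
(-1763 + 2278)/f(15) + 276/A(2) = (-1763 + 2278)/((6/15)) + 276/((-5/(2 + √(-5 + 2)))) = 515/((6*(1/15))) + 276/((-5/(2 + √(-3)))) = 515/(⅖) + 276/((-5/(2 + I*√3))) = 515*(5/2) + 276*(-⅖ - I*√3/5) = 2575/2 + (-552/5 - 276*I*√3/5) = 11771/10 - 276*I*√3/5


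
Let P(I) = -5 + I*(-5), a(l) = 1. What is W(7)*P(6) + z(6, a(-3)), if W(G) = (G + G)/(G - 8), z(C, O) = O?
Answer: 491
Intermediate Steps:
P(I) = -5 - 5*I
W(G) = 2*G/(-8 + G) (W(G) = (2*G)/(-8 + G) = 2*G/(-8 + G))
W(7)*P(6) + z(6, a(-3)) = (2*7/(-8 + 7))*(-5 - 5*6) + 1 = (2*7/(-1))*(-5 - 30) + 1 = (2*7*(-1))*(-35) + 1 = -14*(-35) + 1 = 490 + 1 = 491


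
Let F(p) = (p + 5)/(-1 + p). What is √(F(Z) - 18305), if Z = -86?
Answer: I*√15393722/29 ≈ 135.29*I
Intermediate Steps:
F(p) = (5 + p)/(-1 + p)
√(F(Z) - 18305) = √((5 - 86)/(-1 - 86) - 18305) = √(-81/(-87) - 18305) = √(-1/87*(-81) - 18305) = √(27/29 - 18305) = √(-530818/29) = I*√15393722/29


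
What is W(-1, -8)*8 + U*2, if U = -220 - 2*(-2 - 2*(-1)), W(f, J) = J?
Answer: -504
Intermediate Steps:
U = -220 (U = -220 - 2*(-2 + 2) = -220 - 2*0 = -220 + 0 = -220)
W(-1, -8)*8 + U*2 = -8*8 - 220*2 = -64 - 440 = -504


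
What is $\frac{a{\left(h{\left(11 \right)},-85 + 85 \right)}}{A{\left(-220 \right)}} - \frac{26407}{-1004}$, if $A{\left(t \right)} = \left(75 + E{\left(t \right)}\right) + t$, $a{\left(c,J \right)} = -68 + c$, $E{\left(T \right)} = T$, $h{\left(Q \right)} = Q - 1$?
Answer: $\frac{9696787}{366460} \approx 26.461$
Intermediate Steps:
$h{\left(Q \right)} = -1 + Q$
$A{\left(t \right)} = 75 + 2 t$ ($A{\left(t \right)} = \left(75 + t\right) + t = 75 + 2 t$)
$\frac{a{\left(h{\left(11 \right)},-85 + 85 \right)}}{A{\left(-220 \right)}} - \frac{26407}{-1004} = \frac{-68 + \left(-1 + 11\right)}{75 + 2 \left(-220\right)} - \frac{26407}{-1004} = \frac{-68 + 10}{75 - 440} - - \frac{26407}{1004} = - \frac{58}{-365} + \frac{26407}{1004} = \left(-58\right) \left(- \frac{1}{365}\right) + \frac{26407}{1004} = \frac{58}{365} + \frac{26407}{1004} = \frac{9696787}{366460}$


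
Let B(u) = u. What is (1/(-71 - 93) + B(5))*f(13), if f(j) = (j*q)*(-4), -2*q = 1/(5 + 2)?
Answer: 1521/82 ≈ 18.549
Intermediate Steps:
q = -1/14 (q = -1/(2*(5 + 2)) = -½/7 = -½*⅐ = -1/14 ≈ -0.071429)
f(j) = 2*j/7 (f(j) = (j*(-1/14))*(-4) = -j/14*(-4) = 2*j/7)
(1/(-71 - 93) + B(5))*f(13) = (1/(-71 - 93) + 5)*((2/7)*13) = (1/(-164) + 5)*(26/7) = (-1/164 + 5)*(26/7) = (819/164)*(26/7) = 1521/82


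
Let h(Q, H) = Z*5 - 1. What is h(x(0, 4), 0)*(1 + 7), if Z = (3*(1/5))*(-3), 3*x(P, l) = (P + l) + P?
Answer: -80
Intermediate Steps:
x(P, l) = l/3 + 2*P/3 (x(P, l) = ((P + l) + P)/3 = (l + 2*P)/3 = l/3 + 2*P/3)
Z = -9/5 (Z = (3*(1*(1/5)))*(-3) = (3*(1/5))*(-3) = (3/5)*(-3) = -9/5 ≈ -1.8000)
h(Q, H) = -10 (h(Q, H) = -9/5*5 - 1 = -9 - 1 = -10)
h(x(0, 4), 0)*(1 + 7) = -10*(1 + 7) = -10*8 = -80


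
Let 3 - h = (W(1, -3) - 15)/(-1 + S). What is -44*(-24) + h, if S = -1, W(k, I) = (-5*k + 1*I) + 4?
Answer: 2099/2 ≈ 1049.5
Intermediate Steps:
W(k, I) = 4 + I - 5*k (W(k, I) = (-5*k + I) + 4 = (I - 5*k) + 4 = 4 + I - 5*k)
h = -13/2 (h = 3 - ((4 - 3 - 5*1) - 15)/(-1 - 1) = 3 - ((4 - 3 - 5) - 15)/(-2) = 3 - (-4 - 15)*(-1)/2 = 3 - (-19)*(-1)/2 = 3 - 1*19/2 = 3 - 19/2 = -13/2 ≈ -6.5000)
-44*(-24) + h = -44*(-24) - 13/2 = 1056 - 13/2 = 2099/2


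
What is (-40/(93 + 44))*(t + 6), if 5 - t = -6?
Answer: -680/137 ≈ -4.9635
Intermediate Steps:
t = 11 (t = 5 - 1*(-6) = 5 + 6 = 11)
(-40/(93 + 44))*(t + 6) = (-40/(93 + 44))*(11 + 6) = (-40/137)*17 = ((1/137)*(-40))*17 = -40/137*17 = -680/137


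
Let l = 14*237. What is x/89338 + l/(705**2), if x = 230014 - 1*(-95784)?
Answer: 27037695739/7400536575 ≈ 3.6535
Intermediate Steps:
x = 325798 (x = 230014 + 95784 = 325798)
l = 3318
x/89338 + l/(705**2) = 325798/89338 + 3318/(705**2) = 325798*(1/89338) + 3318/497025 = 162899/44669 + 3318*(1/497025) = 162899/44669 + 1106/165675 = 27037695739/7400536575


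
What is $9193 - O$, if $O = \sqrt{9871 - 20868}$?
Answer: $9193 - i \sqrt{10997} \approx 9193.0 - 104.87 i$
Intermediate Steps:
$O = i \sqrt{10997}$ ($O = \sqrt{-10997} = i \sqrt{10997} \approx 104.87 i$)
$9193 - O = 9193 - i \sqrt{10997}$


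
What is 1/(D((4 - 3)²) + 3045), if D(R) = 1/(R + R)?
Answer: 2/6091 ≈ 0.00032835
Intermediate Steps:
D(R) = 1/(2*R)
1/(D((4 - 3)²) + 3045) = 1/(1/(2*((4 - 3)²)) + 3045) = 1/(1/(2*(1²)) + 3045) = 1/((½)/1 + 3045) = 1/((½)*1 + 3045) = 1/(½ + 3045) = 1/(6091/2) = 2/6091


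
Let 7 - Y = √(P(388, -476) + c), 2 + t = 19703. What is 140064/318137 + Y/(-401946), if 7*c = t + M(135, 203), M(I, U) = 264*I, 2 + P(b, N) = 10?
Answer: 56295937585/127873894602 + √387779/2813622 ≈ 0.44047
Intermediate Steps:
t = 19701 (t = -2 + 19703 = 19701)
P(b, N) = 8 (P(b, N) = -2 + 10 = 8)
c = 55341/7 (c = (19701 + 264*135)/7 = (19701 + 35640)/7 = (⅐)*55341 = 55341/7 ≈ 7905.9)
Y = 7 - √387779/7 (Y = 7 - √(8 + 55341/7) = 7 - √(55397/7) = 7 - √387779/7 ≈ -81.960)
140064/318137 + Y/(-401946) = 140064/318137 + (7 - √387779/7)/(-401946) = 140064*(1/318137) + (7 - √387779/7)*(-1/401946) = 140064/318137 + (-7/401946 + √387779/2813622) = 56295937585/127873894602 + √387779/2813622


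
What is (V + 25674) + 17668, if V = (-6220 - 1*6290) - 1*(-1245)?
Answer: 32077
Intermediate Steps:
V = -11265 (V = (-6220 - 6290) + 1245 = -12510 + 1245 = -11265)
(V + 25674) + 17668 = (-11265 + 25674) + 17668 = 14409 + 17668 = 32077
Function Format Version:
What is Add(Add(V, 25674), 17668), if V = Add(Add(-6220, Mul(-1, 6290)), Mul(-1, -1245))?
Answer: 32077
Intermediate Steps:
V = -11265 (V = Add(Add(-6220, -6290), 1245) = Add(-12510, 1245) = -11265)
Add(Add(V, 25674), 17668) = Add(Add(-11265, 25674), 17668) = Add(14409, 17668) = 32077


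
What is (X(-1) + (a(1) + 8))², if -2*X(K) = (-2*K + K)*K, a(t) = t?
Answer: 361/4 ≈ 90.250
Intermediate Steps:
X(K) = K²/2 (X(K) = -(-2*K + K)*K/2 = -(-K)*K/2 = -(-1)*K²/2 = K²/2)
(X(-1) + (a(1) + 8))² = ((½)*(-1)² + (1 + 8))² = ((½)*1 + 9)² = (½ + 9)² = (19/2)² = 361/4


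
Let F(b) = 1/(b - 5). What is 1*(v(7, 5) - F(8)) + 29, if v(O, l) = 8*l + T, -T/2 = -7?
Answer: 248/3 ≈ 82.667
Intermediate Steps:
T = 14 (T = -2*(-7) = 14)
v(O, l) = 14 + 8*l (v(O, l) = 8*l + 14 = 14 + 8*l)
F(b) = 1/(-5 + b)
1*(v(7, 5) - F(8)) + 29 = 1*((14 + 8*5) - 1/(-5 + 8)) + 29 = 1*((14 + 40) - 1/3) + 29 = 1*(54 - 1*⅓) + 29 = 1*(54 - ⅓) + 29 = 1*(161/3) + 29 = 161/3 + 29 = 248/3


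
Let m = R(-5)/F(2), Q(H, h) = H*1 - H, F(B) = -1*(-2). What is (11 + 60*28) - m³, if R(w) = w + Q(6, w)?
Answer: 13653/8 ≈ 1706.6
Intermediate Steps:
F(B) = 2
Q(H, h) = 0 (Q(H, h) = H - H = 0)
R(w) = w (R(w) = w + 0 = w)
m = -5/2 ≈ -2.5000
(11 + 60*28) - m³ = (11 + 60*28) - (-5/2)³ = (11 + 1680) - 1*(-125/8) = 1691 + 125/8 = 13653/8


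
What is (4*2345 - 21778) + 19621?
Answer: 7223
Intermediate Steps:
(4*2345 - 21778) + 19621 = (9380 - 21778) + 19621 = -12398 + 19621 = 7223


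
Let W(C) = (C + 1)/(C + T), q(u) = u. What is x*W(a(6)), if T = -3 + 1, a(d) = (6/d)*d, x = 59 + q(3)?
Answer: 217/2 ≈ 108.50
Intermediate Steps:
x = 62 (x = 59 + 3 = 62)
a(d) = 6
T = -2
W(C) = (1 + C)/(-2 + C) (W(C) = (C + 1)/(C - 2) = (1 + C)/(-2 + C))
x*W(a(6)) = 62*((1 + 6)/(-2 + 6)) = 62*(7/4) = 217/2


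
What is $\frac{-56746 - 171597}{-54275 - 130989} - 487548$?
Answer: $- \frac{90324864329}{185264} \approx -4.8755 \cdot 10^{5}$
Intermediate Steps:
$\frac{-56746 - 171597}{-54275 - 130989} - 487548 = - \frac{228343}{-185264} - 487548 = \left(-228343\right) \left(- \frac{1}{185264}\right) - 487548 = \frac{228343}{185264} - 487548 = - \frac{90324864329}{185264}$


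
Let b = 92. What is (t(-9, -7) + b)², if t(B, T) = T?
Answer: 7225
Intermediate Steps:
(t(-9, -7) + b)² = (-7 + 92)² = 85² = 7225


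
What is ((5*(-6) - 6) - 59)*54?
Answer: -5130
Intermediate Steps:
((5*(-6) - 6) - 59)*54 = ((-30 - 6) - 59)*54 = (-36 - 59)*54 = -95*54 = -5130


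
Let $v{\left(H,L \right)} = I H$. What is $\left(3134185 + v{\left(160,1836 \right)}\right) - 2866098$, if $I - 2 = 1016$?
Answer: $430967$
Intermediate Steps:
$I = 1018$ ($I = 2 + 1016 = 1018$)
$v{\left(H,L \right)} = 1018 H$
$\left(3134185 + v{\left(160,1836 \right)}\right) - 2866098 = \left(3134185 + 1018 \cdot 160\right) - 2866098 = \left(3134185 + 162880\right) - 2866098 = 3297065 - 2866098 = 430967$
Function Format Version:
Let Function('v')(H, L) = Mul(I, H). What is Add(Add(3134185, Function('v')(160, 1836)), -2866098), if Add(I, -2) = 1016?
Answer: 430967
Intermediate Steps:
I = 1018 (I = Add(2, 1016) = 1018)
Function('v')(H, L) = Mul(1018, H)
Add(Add(3134185, Function('v')(160, 1836)), -2866098) = Add(Add(3134185, Mul(1018, 160)), -2866098) = Add(Add(3134185, 162880), -2866098) = Add(3297065, -2866098) = 430967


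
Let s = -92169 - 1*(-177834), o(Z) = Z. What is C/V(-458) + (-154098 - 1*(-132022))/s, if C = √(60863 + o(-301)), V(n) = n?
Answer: -22076/85665 - √60562/458 ≈ -0.79502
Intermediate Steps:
s = 85665 (s = -92169 + 177834 = 85665)
C = √60562 (C = √(60863 - 301) = √60562 ≈ 246.09)
C/V(-458) + (-154098 - 1*(-132022))/s = √60562/(-458) + (-154098 - 1*(-132022))/85665 = √60562*(-1/458) + (-154098 + 132022)*(1/85665) = -√60562/458 - 22076*1/85665 = -√60562/458 - 22076/85665 = -22076/85665 - √60562/458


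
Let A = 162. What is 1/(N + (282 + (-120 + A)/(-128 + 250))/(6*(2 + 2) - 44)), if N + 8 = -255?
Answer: -1220/338083 ≈ -0.0036086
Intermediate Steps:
N = -263 (N = -8 - 255 = -263)
1/(N + (282 + (-120 + A)/(-128 + 250))/(6*(2 + 2) - 44)) = 1/(-263 + (282 + (-120 + 162)/(-128 + 250))/(6*(2 + 2) - 44)) = 1/(-263 + (282 + 42/122)/(6*4 - 44)) = 1/(-263 + (282 + 42*(1/122))/(24 - 44)) = 1/(-263 + (282 + 21/61)/(-20)) = 1/(-263 + (17223/61)*(-1/20)) = 1/(-263 - 17223/1220) = 1/(-338083/1220) = -1220/338083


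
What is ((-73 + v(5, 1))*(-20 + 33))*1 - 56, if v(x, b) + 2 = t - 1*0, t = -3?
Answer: -1070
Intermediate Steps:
v(x, b) = -5 (v(x, b) = -2 + (-3 - 1*0) = -2 + (-3 + 0) = -2 - 3 = -5)
((-73 + v(5, 1))*(-20 + 33))*1 - 56 = ((-73 - 5)*(-20 + 33))*1 - 56 = -78*13*1 - 56 = -1014*1 - 56 = -1014 - 56 = -1070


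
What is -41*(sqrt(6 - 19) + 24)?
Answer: -984 - 41*I*sqrt(13) ≈ -984.0 - 147.83*I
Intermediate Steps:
-41*(sqrt(6 - 19) + 24) = -41*(sqrt(-13) + 24) = -41*(I*sqrt(13) + 24) = -41*(24 + I*sqrt(13)) = -984 - 41*I*sqrt(13)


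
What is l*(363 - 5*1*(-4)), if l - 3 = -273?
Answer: -103410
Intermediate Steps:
l = -270 (l = 3 - 273 = -270)
l*(363 - 5*1*(-4)) = -270*(363 - 5*1*(-4)) = -270*(363 - 5*(-4)) = -270*(363 + 20) = -270*383 = -103410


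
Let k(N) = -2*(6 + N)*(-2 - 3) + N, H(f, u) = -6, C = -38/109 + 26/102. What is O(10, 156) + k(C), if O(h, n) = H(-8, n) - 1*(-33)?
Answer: 477902/5559 ≈ 85.969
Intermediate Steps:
C = -521/5559 (C = -38*1/109 + 26*(1/102) = -38/109 + 13/51 = -521/5559 ≈ -0.093722)
O(h, n) = 27 (O(h, n) = -6 - 1*(-33) = -6 + 33 = 27)
k(N) = 60 + 11*N (k(N) = -2*(6 + N)*(-5) + N = -2*(-30 - 5*N) + N = (60 + 10*N) + N = 60 + 11*N)
O(10, 156) + k(C) = 27 + (60 + 11*(-521/5559)) = 27 + (60 - 5731/5559) = 27 + 327809/5559 = 477902/5559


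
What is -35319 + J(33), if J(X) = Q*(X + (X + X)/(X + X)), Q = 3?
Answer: -35217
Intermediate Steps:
J(X) = 3 + 3*X (J(X) = 3*(X + (X + X)/(X + X)) = 3*(X + (2*X)/((2*X))) = 3*(X + (2*X)*(1/(2*X))) = 3*(X + 1) = 3*(1 + X) = 3 + 3*X)
-35319 + J(33) = -35319 + (3 + 3*33) = -35319 + (3 + 99) = -35319 + 102 = -35217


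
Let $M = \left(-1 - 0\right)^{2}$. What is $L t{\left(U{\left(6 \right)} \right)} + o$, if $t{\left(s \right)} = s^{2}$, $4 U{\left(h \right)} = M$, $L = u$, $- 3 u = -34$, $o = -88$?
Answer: $- \frac{2095}{24} \approx -87.292$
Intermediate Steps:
$u = \frac{34}{3}$ ($u = \left(- \frac{1}{3}\right) \left(-34\right) = \frac{34}{3} \approx 11.333$)
$L = \frac{34}{3} \approx 11.333$
$M = 1$ ($M = \left(-1 + \left(-4 + 4\right)\right)^{2} = \left(-1 + 0\right)^{2} = \left(-1\right)^{2} = 1$)
$U{\left(h \right)} = \frac{1}{4}$ ($U{\left(h \right)} = \frac{1}{4} \cdot 1 = \frac{1}{4}$)
$L t{\left(U{\left(6 \right)} \right)} + o = \frac{34}{3 \cdot 16} - 88 = \frac{34}{3} \cdot \frac{1}{16} - 88 = \frac{17}{24} - 88 = - \frac{2095}{24}$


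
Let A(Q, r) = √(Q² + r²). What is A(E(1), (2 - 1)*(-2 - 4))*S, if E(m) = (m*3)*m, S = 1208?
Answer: 3624*√5 ≈ 8103.5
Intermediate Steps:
E(m) = 3*m² (E(m) = (3*m)*m = 3*m²)
A(E(1), (2 - 1)*(-2 - 4))*S = √((3*1²)² + ((2 - 1)*(-2 - 4))²)*1208 = √((3*1)² + (1*(-6))²)*1208 = √(3² + (-6)²)*1208 = √(9 + 36)*1208 = √45*1208 = (3*√5)*1208 = 3624*√5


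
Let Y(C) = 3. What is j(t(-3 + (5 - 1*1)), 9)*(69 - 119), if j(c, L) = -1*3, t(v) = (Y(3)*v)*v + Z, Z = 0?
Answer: 150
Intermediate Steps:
t(v) = 3*v**2 (t(v) = (3*v)*v + 0 = 3*v**2 + 0 = 3*v**2)
j(c, L) = -3
j(t(-3 + (5 - 1*1)), 9)*(69 - 119) = -3*(69 - 119) = -3*(-50) = 150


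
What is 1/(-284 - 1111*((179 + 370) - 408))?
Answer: -1/156935 ≈ -6.3721e-6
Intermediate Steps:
1/(-284 - 1111*((179 + 370) - 408)) = 1/(-284 - 1111*(549 - 408)) = 1/(-284 - 1111*141) = 1/(-284 - 156651) = 1/(-156935) = -1/156935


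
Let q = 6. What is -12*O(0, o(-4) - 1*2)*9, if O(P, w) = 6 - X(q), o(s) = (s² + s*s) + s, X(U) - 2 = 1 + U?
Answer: 324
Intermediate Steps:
X(U) = 3 + U (X(U) = 2 + (1 + U) = 3 + U)
o(s) = s + 2*s² (o(s) = (s² + s²) + s = 2*s² + s = s + 2*s²)
O(P, w) = -3 (O(P, w) = 6 - (3 + 6) = 6 - 1*9 = 6 - 9 = -3)
-12*O(0, o(-4) - 1*2)*9 = -12*(-3)*9 = 36*9 = 324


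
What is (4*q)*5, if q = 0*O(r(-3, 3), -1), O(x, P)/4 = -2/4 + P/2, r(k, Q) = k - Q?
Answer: 0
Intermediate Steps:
O(x, P) = -2 + 2*P (O(x, P) = 4*(-2/4 + P/2) = 4*(-2*¼ + P*(½)) = 4*(-½ + P/2) = -2 + 2*P)
q = 0 (q = 0*(-2 + 2*(-1)) = 0*(-2 - 2) = 0*(-4) = 0)
(4*q)*5 = (4*0)*5 = 0*5 = 0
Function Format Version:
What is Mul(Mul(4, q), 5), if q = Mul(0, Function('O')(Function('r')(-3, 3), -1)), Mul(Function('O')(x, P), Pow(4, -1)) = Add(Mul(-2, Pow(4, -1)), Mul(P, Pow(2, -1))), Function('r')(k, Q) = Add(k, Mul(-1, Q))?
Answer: 0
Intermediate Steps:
Function('O')(x, P) = Add(-2, Mul(2, P)) (Function('O')(x, P) = Mul(4, Add(Mul(-2, Pow(4, -1)), Mul(P, Pow(2, -1)))) = Mul(4, Add(Mul(-2, Rational(1, 4)), Mul(P, Rational(1, 2)))) = Mul(4, Add(Rational(-1, 2), Mul(Rational(1, 2), P))) = Add(-2, Mul(2, P)))
q = 0 (q = Mul(0, Add(-2, Mul(2, -1))) = Mul(0, Add(-2, -2)) = Mul(0, -4) = 0)
Mul(Mul(4, q), 5) = Mul(Mul(4, 0), 5) = Mul(0, 5) = 0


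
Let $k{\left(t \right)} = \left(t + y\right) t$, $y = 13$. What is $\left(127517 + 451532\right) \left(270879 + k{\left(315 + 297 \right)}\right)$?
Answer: $378338456571$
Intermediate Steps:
$k{\left(t \right)} = t \left(13 + t\right)$ ($k{\left(t \right)} = \left(t + 13\right) t = \left(13 + t\right) t = t \left(13 + t\right)$)
$\left(127517 + 451532\right) \left(270879 + k{\left(315 + 297 \right)}\right) = \left(127517 + 451532\right) \left(270879 + \left(315 + 297\right) \left(13 + \left(315 + 297\right)\right)\right) = 579049 \left(270879 + 612 \left(13 + 612\right)\right) = 579049 \left(270879 + 612 \cdot 625\right) = 579049 \left(270879 + 382500\right) = 579049 \cdot 653379 = 378338456571$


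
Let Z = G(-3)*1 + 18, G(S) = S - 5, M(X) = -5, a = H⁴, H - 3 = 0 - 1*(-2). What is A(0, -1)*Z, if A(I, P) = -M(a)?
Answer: 50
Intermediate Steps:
H = 5 (H = 3 + (0 - 1*(-2)) = 3 + (0 + 2) = 3 + 2 = 5)
a = 625 (a = 5⁴ = 625)
A(I, P) = 5 (A(I, P) = -1*(-5) = 5)
G(S) = -5 + S
Z = 10 (Z = (-5 - 3)*1 + 18 = -8*1 + 18 = -8 + 18 = 10)
A(0, -1)*Z = 5*10 = 50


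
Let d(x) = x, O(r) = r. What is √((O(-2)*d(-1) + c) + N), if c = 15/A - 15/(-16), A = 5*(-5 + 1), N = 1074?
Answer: √17219/4 ≈ 32.805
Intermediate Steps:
A = -20 (A = 5*(-4) = -20)
c = 3/16 (c = 15/(-20) - 15/(-16) = 15*(-1/20) - 15*(-1/16) = -¾ + 15/16 = 3/16 ≈ 0.18750)
√((O(-2)*d(-1) + c) + N) = √((-2*(-1) + 3/16) + 1074) = √((2 + 3/16) + 1074) = √(35/16 + 1074) = √(17219/16) = √17219/4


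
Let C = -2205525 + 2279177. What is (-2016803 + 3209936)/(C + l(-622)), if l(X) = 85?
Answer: 397711/24579 ≈ 16.181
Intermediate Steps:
C = 73652
(-2016803 + 3209936)/(C + l(-622)) = (-2016803 + 3209936)/(73652 + 85) = 1193133/73737 = 1193133*(1/73737) = 397711/24579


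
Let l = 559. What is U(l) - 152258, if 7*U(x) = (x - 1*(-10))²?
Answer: -742045/7 ≈ -1.0601e+5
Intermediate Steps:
U(x) = (10 + x)²/7 (U(x) = (x - 1*(-10))²/7 = (x + 10)²/7 = (10 + x)²/7)
U(l) - 152258 = (10 + 559)²/7 - 152258 = (⅐)*569² - 152258 = (⅐)*323761 - 152258 = 323761/7 - 152258 = -742045/7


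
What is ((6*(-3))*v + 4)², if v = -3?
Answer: 3364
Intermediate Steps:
((6*(-3))*v + 4)² = ((6*(-3))*(-3) + 4)² = (-18*(-3) + 4)² = (54 + 4)² = 58² = 3364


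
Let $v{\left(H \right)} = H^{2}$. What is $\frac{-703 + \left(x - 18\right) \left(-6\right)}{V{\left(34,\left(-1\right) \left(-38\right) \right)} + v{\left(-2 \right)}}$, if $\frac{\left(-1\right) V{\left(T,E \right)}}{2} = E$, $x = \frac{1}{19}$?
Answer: $\frac{11311}{1368} \approx 8.2683$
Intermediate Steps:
$x = \frac{1}{19} \approx 0.052632$
$V{\left(T,E \right)} = - 2 E$
$\frac{-703 + \left(x - 18\right) \left(-6\right)}{V{\left(34,\left(-1\right) \left(-38\right) \right)} + v{\left(-2 \right)}} = \frac{-703 + \left(\frac{1}{19} - 18\right) \left(-6\right)}{- 2 \left(\left(-1\right) \left(-38\right)\right) + \left(-2\right)^{2}} = \frac{-703 - - \frac{2046}{19}}{\left(-2\right) 38 + 4} = \frac{-703 + \frac{2046}{19}}{-76 + 4} = - \frac{11311}{19 \left(-72\right)} = \left(- \frac{11311}{19}\right) \left(- \frac{1}{72}\right) = \frac{11311}{1368}$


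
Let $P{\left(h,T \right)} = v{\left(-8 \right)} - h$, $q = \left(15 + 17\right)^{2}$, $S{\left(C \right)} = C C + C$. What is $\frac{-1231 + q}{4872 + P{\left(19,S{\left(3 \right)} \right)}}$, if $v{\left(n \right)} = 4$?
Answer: $- \frac{69}{1619} \approx -0.042619$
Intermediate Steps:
$S{\left(C \right)} = C + C^{2}$ ($S{\left(C \right)} = C^{2} + C = C + C^{2}$)
$q = 1024$ ($q = 32^{2} = 1024$)
$P{\left(h,T \right)} = 4 - h$
$\frac{-1231 + q}{4872 + P{\left(19,S{\left(3 \right)} \right)}} = \frac{-1231 + 1024}{4872 + \left(4 - 19\right)} = - \frac{207}{4872 + \left(4 - 19\right)} = - \frac{207}{4872 - 15} = - \frac{207}{4857} = \left(-207\right) \frac{1}{4857} = - \frac{69}{1619}$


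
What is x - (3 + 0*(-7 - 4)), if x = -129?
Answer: -132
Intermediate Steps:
x - (3 + 0*(-7 - 4)) = -129 - (3 + 0*(-7 - 4)) = -129 - (3 + 0*(-11)) = -129 - (3 + 0) = -129 - 1*3 = -129 - 3 = -132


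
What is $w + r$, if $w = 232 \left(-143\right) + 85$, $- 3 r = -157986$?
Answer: $19571$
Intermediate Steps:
$r = 52662$ ($r = \left(- \frac{1}{3}\right) \left(-157986\right) = 52662$)
$w = -33091$ ($w = -33176 + 85 = -33091$)
$w + r = -33091 + 52662 = 19571$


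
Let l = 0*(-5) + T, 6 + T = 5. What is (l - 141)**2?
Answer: 20164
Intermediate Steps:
T = -1 (T = -6 + 5 = -1)
l = -1 (l = 0*(-5) - 1 = 0 - 1 = -1)
(l - 141)**2 = (-1 - 141)**2 = (-142)**2 = 20164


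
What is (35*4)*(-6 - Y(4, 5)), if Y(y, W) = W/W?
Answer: -980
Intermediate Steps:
Y(y, W) = 1
(35*4)*(-6 - Y(4, 5)) = (35*4)*(-6 - 1*1) = 140*(-6 - 1) = 140*(-7) = -980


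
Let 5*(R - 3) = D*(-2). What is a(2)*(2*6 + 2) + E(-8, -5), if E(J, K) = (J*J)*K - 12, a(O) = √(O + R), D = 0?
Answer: -332 + 14*√5 ≈ -300.69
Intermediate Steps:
R = 3 (R = 3 + (0*(-2))/5 = 3 + (⅕)*0 = 3 + 0 = 3)
a(O) = √(3 + O) (a(O) = √(O + 3) = √(3 + O))
E(J, K) = -12 + K*J² (E(J, K) = J²*K - 12 = K*J² - 12 = -12 + K*J²)
a(2)*(2*6 + 2) + E(-8, -5) = √(3 + 2)*(2*6 + 2) + (-12 - 5*(-8)²) = √5*(12 + 2) + (-12 - 5*64) = √5*14 + (-12 - 320) = 14*√5 - 332 = -332 + 14*√5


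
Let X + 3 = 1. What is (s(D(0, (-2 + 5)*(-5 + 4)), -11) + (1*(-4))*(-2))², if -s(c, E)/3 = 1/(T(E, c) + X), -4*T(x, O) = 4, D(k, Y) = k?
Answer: 81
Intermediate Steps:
X = -2 (X = -3 + 1 = -2)
T(x, O) = -1 (T(x, O) = -¼*4 = -1)
s(c, E) = 1 (s(c, E) = -3/(-1 - 2) = -3/(-3) = -3*(-⅓) = 1)
(s(D(0, (-2 + 5)*(-5 + 4)), -11) + (1*(-4))*(-2))² = (1 + (1*(-4))*(-2))² = (1 - 4*(-2))² = (1 + 8)² = 9² = 81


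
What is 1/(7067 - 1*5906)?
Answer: 1/1161 ≈ 0.00086133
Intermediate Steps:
1/(7067 - 1*5906) = 1/(7067 - 5906) = 1/1161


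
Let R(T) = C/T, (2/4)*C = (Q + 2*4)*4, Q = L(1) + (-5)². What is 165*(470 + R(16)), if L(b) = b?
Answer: 80355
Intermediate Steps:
Q = 26 (Q = 1 + (-5)² = 1 + 25 = 26)
C = 272 (C = 2*((26 + 2*4)*4) = 2*((26 + 8)*4) = 2*(34*4) = 2*136 = 272)
R(T) = 272/T
165*(470 + R(16)) = 165*(470 + 272/16) = 165*(470 + 272*(1/16)) = 165*(470 + 17) = 165*487 = 80355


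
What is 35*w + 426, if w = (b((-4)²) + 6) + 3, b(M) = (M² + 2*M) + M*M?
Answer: 19781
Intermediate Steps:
b(M) = 2*M + 2*M² (b(M) = (M² + 2*M) + M² = 2*M + 2*M²)
w = 553 (w = (2*(-4)²*(1 + (-4)²) + 6) + 3 = (2*16*(1 + 16) + 6) + 3 = (2*16*17 + 6) + 3 = (544 + 6) + 3 = 550 + 3 = 553)
35*w + 426 = 35*553 + 426 = 19355 + 426 = 19781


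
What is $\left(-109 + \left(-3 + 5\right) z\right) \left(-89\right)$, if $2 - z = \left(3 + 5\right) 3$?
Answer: $13617$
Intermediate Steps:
$z = -22$ ($z = 2 - \left(3 + 5\right) 3 = 2 - 8 \cdot 3 = 2 - 24 = -22$)
$\left(-109 + \left(-3 + 5\right) z\right) \left(-89\right) = \left(-109 + \left(-3 + 5\right) \left(-22\right)\right) \left(-89\right) = \left(-109 + 2 \left(-22\right)\right) \left(-89\right) = \left(-109 - 44\right) \left(-89\right) = \left(-153\right) \left(-89\right) = 13617$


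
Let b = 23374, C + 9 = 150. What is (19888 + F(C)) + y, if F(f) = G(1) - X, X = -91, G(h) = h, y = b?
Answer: 43354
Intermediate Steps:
C = 141 (C = -9 + 150 = 141)
y = 23374
F(f) = 92 (F(f) = 1 - 1*(-91) = 1 + 91 = 92)
(19888 + F(C)) + y = (19888 + 92) + 23374 = 19980 + 23374 = 43354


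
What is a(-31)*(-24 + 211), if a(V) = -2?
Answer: -374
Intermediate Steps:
a(-31)*(-24 + 211) = -2*(-24 + 211) = -2*187 = -374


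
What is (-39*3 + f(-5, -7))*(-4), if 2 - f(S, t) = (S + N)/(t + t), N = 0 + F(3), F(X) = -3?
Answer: 3236/7 ≈ 462.29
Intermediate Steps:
N = -3 (N = 0 - 3 = -3)
f(S, t) = 2 - (-3 + S)/(2*t) (f(S, t) = 2 - (S - 3)/(t + t) = 2 - (-3 + S)/(2*t))
(-39*3 + f(-5, -7))*(-4) = (-39*3 + (½)*(3 - 1*(-5) + 4*(-7))/(-7))*(-4) = (-117 + (½)*(-⅐)*(3 + 5 - 28))*(-4) = (-117 + (½)*(-⅐)*(-20))*(-4) = (-117 + 10/7)*(-4) = -809/7*(-4) = 3236/7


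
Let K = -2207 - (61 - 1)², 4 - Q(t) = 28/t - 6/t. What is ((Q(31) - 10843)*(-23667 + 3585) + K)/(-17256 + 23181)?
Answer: 269919781/7347 ≈ 36739.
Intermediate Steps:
Q(t) = 4 - 22/t (Q(t) = 4 - (28/t - 6/t) = 4 - 22/t)
K = -5807 (K = -2207 - 1*60² = -2207 - 1*3600 = -2207 - 3600 = -5807)
((Q(31) - 10843)*(-23667 + 3585) + K)/(-17256 + 23181) = (((4 - 22/31) - 10843)*(-23667 + 3585) - 5807)/(-17256 + 23181) = (((4 - 22*1/31) - 10843)*(-20082) - 5807)/5925 = (((4 - 22/31) - 10843)*(-20082) - 5807)*(1/5925) = ((102/31 - 10843)*(-20082) - 5807)*(1/5925) = (-336031/31*(-20082) - 5807)*(1/5925) = (6748174542/31 - 5807)*(1/5925) = (6747994525/31)*(1/5925) = 269919781/7347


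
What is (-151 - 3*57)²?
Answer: 103684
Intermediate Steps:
(-151 - 3*57)² = (-151 - 171)² = (-322)² = 103684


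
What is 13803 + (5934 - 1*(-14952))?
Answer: 34689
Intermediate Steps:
13803 + (5934 - 1*(-14952)) = 13803 + (5934 + 14952) = 13803 + 20886 = 34689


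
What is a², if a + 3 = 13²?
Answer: 27556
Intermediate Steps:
a = 166 (a = -3 + 13² = -3 + 169 = 166)
a² = 166² = 27556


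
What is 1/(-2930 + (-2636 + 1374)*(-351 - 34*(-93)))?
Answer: -1/3550412 ≈ -2.8166e-7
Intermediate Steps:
1/(-2930 + (-2636 + 1374)*(-351 - 34*(-93))) = 1/(-2930 - 1262*(-351 + 3162)) = 1/(-2930 - 1262*2811) = 1/(-2930 - 3547482) = 1/(-3550412) = -1/3550412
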